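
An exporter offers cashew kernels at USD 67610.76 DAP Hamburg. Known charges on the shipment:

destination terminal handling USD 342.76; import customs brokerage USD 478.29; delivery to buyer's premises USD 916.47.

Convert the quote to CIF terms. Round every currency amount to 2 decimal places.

CIF price: USD 66351.53

Not relevant to the conversion: brokerage — on the buyer under both terms; not part of either seller's price.
From DAP to CIF, the seller no longer bears: destination terminal, delivery.
CIF price = 67610.76 − 342.76 − 916.47 = 66351.53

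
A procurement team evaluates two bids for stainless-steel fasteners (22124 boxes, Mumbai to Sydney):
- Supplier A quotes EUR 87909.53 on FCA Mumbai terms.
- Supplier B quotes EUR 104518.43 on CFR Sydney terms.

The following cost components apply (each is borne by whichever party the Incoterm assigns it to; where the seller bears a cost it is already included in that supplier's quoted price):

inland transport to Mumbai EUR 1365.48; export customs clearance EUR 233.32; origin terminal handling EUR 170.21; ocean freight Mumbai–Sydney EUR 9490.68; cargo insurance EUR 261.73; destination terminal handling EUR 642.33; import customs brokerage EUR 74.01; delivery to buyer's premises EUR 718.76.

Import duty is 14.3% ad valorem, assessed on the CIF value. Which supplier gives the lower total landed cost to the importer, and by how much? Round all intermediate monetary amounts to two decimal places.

Supplier A is cheaper by EUR 7941.57

Supplier A (FCA):
CIF value = FCA price + origin terminal + freight + insurance = 87909.53 + 170.21 + 9490.68 + 261.73 = 97832.15
Import duty = 97832.15 × 14.3% = 13990.00
Buyer bears (A): 170.21 + 9490.68 + 261.73 + 642.33 + 74.01 + 718.76 = 11357.72
Landed cost (A) = invoice 87909.53 + 11357.72 + duty 13990.00 = 113257.25
Supplier B (CFR):
CIF value = CFR price + insurance = 104518.43 + 261.73 = 104780.16
Import duty = 104780.16 × 14.3% = 14983.56
Buyer bears (B): 261.73 + 642.33 + 74.01 + 718.76 = 1696.83
Landed cost (B) = invoice 104518.43 + 1696.83 + duty 14983.56 = 121198.82
Difference = |113257.25 − 121198.82| = 7941.57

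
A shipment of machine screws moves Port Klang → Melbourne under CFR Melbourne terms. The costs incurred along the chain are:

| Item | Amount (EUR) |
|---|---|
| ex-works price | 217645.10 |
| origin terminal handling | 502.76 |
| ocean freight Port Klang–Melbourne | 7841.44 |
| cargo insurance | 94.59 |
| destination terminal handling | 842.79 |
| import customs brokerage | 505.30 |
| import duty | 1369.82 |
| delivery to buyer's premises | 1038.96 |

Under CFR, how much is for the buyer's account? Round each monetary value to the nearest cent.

CFR: the seller pays costs through ocean freight to the destination port, but not insurance.
Seller's account: goods 217645.10 + origin terminal 502.76 + freight 7841.44 = 225989.30
Buyer's account: insurance 94.59 + destination terminal 842.79 + brokerage 505.30 + duty 1369.82 + delivery 1038.96 = 3851.46

Buyer's account: EUR 3851.46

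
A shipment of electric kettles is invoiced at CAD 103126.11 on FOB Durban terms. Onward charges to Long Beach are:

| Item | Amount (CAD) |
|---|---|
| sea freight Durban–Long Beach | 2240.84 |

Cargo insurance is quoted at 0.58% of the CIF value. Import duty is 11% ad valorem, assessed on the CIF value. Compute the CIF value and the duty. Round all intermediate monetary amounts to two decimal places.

CIF value: CAD 105981.64; import duty: CAD 11657.98

Let C be the CIF value. C = FOB price + freight + 0.58% × C
C − 0.58% × C = 103126.11 + 2240.84
0.9942 × C = 105366.95
C = 105366.95 / 0.9942 = 105981.64
Insurance premium = 0.58% × 105981.64 = 614.69
Import duty = 105981.64 × 11% = 11657.98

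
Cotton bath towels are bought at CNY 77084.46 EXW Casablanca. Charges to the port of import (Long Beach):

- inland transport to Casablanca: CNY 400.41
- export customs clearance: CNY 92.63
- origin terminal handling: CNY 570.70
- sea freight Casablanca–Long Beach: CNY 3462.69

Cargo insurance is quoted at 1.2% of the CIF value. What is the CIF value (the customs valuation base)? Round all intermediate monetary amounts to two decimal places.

CIF value: CNY 82602.12

Let C be the CIF value. C = EXW price + pre-shipment costs + freight + 1.2% × C
C − 1.2% × C = 77084.46 + 400.41 + 92.63 + 570.70 + 3462.69
0.988 × C = 81610.89
C = 81610.89 / 0.988 = 82602.12
Insurance premium = 1.2% × 82602.12 = 991.23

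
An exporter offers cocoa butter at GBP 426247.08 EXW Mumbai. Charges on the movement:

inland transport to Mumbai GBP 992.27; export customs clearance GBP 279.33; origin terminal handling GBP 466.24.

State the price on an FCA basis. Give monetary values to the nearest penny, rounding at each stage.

FCA price: GBP 427518.68

Not relevant to the conversion: origin terminal — on the buyer under both terms; not part of either seller's price.
From EXW to FCA, the seller additionally bears: inland to port, export clearance.
FCA price = 426247.08 + 992.27 + 279.33 = 427518.68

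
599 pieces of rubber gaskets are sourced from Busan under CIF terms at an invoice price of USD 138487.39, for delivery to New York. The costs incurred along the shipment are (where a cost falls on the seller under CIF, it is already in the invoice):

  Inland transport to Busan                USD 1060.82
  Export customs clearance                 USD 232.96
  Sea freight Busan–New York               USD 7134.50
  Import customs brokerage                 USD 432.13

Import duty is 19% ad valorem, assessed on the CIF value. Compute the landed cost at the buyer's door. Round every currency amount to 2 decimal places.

Total landed cost: USD 165232.12

CIF: the seller pays costs through ocean freight and marine insurance to the destination port.
Already in the invoice (seller's account under CIF): inland to port, export clearance, freight — exclude.
The CIF price already equals the CIF value: 138487.39
Import duty = 138487.39 × 19% = 26312.60
Buyer bears: brokerage 432.13 + duty 26312.60 = 26744.73
Landed cost = invoice 138487.39 + 26744.73 = 165232.12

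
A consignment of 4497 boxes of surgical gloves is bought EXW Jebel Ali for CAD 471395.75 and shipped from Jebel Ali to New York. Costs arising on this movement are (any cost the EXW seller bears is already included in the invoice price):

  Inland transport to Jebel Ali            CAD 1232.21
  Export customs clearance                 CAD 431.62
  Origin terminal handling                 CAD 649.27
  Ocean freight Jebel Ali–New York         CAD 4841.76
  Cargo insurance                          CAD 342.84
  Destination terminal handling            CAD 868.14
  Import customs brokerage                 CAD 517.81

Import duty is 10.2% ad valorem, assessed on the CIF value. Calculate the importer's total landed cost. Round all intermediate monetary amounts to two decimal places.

Total landed cost: CAD 529126.53

EXW: the seller makes goods available at their premises; the buyer bears all onward costs.
CIF value = EXW price + inland to port + export clearance + origin terminal + freight + insurance = 471395.75 + 1232.21 + 431.62 + 649.27 + 4841.76 + 342.84 = 478893.45
Import duty = 478893.45 × 10.2% = 48847.13
Buyer bears: inland to port 1232.21 + export clearance 431.62 + origin terminal 649.27 + freight 4841.76 + insurance 342.84 + destination terminal 868.14 + brokerage 517.81 + duty 48847.13 = 57730.78
Landed cost = invoice 471395.75 + 57730.78 = 529126.53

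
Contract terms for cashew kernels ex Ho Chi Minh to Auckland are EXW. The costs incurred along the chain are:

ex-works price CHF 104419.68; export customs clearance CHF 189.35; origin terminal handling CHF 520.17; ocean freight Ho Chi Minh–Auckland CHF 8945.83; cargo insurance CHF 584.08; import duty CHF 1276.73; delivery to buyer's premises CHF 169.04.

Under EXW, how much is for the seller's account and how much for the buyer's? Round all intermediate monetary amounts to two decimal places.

EXW: the seller makes goods available at their premises; the buyer bears all onward costs.
Seller's account: goods 104419.68 = 104419.68
Buyer's account: export clearance 189.35 + origin terminal 520.17 + freight 8945.83 + insurance 584.08 + duty 1276.73 + delivery 169.04 = 11685.20

Seller: CHF 104419.68; buyer: CHF 11685.20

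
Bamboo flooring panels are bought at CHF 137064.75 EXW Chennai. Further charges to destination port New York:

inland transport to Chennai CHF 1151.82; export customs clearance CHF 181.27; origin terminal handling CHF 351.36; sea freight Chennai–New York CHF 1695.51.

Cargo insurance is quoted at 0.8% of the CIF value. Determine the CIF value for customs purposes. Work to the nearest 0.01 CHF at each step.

Let C be the CIF value. C = EXW price + pre-shipment costs + freight + 0.8% × C
C − 0.8% × C = 137064.75 + 1151.82 + 181.27 + 351.36 + 1695.51
0.992 × C = 140444.71
C = 140444.71 / 0.992 = 141577.33
Insurance premium = 0.8% × 141577.33 = 1132.62

CIF value: CHF 141577.33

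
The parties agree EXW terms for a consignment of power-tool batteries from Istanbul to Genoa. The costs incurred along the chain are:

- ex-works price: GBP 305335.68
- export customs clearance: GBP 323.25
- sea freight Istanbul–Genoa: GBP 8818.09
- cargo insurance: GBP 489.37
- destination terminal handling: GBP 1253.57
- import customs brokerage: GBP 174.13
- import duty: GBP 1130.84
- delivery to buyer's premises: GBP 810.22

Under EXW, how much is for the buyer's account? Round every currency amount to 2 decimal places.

Buyer's account: GBP 12999.47

EXW: the seller makes goods available at their premises; the buyer bears all onward costs.
Seller's account: goods 305335.68 = 305335.68
Buyer's account: export clearance 323.25 + freight 8818.09 + insurance 489.37 + destination terminal 1253.57 + brokerage 174.13 + duty 1130.84 + delivery 810.22 = 12999.47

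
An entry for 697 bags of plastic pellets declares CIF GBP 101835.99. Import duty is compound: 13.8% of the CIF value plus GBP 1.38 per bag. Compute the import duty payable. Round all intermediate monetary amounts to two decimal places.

Import duty: GBP 15015.23

Ad valorem component: 101835.99 × 13.8% = 14053.37
Specific component: 697 × 1.38 = 961.86
Import duty = 14053.37 + 961.86 = 15015.23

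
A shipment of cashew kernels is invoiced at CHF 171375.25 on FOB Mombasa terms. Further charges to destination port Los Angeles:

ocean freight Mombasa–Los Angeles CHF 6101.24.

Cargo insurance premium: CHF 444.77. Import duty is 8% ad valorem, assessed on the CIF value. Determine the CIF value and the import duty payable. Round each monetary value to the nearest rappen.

CIF = FOB price + freight + insurance
CIF = 171375.25 + 6101.24 + 444.77 = 177921.26
Import duty = 177921.26 × 8% = 14233.70

CIF value: CHF 177921.26; import duty: CHF 14233.70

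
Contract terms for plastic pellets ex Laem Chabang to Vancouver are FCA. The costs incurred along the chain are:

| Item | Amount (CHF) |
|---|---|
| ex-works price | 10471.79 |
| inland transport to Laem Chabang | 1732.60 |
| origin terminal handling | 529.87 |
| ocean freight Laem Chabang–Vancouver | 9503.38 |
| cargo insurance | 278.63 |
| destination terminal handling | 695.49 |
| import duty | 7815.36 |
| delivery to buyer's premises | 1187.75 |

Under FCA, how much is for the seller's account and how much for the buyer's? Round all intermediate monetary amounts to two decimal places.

FCA: the seller delivers export-cleared goods to the carrier; the buyer bears costs from that point.
Seller's account: goods 10471.79 + inland to port 1732.60 = 12204.39
Buyer's account: origin terminal 529.87 + freight 9503.38 + insurance 278.63 + destination terminal 695.49 + duty 7815.36 + delivery 1187.75 = 20010.48

Seller: CHF 12204.39; buyer: CHF 20010.48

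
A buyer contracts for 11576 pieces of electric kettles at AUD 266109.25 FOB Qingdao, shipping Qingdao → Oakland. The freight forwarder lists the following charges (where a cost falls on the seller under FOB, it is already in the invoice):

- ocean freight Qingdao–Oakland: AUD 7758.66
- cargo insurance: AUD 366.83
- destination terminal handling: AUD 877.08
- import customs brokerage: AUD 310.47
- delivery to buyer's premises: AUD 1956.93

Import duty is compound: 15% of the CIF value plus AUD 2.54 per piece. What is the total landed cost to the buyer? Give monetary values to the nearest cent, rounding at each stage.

Total landed cost: AUD 347917.47

FOB: the seller bears costs until goods are on board at the origin port; the buyer bears freight, insurance and all costs thereafter.
CIF value = FOB price + freight + insurance = 266109.25 + 7758.66 + 366.83 = 274234.74
Ad valorem component: 274234.74 × 15% = 41135.21
Specific component: 11576 × 2.54 = 29403.04
Import duty = 41135.21 + 29403.04 = 70538.25
Buyer bears: freight 7758.66 + insurance 366.83 + destination terminal 877.08 + brokerage 310.47 + delivery 1956.93 + duty 70538.25 = 81808.22
Landed cost = invoice 266109.25 + 81808.22 = 347917.47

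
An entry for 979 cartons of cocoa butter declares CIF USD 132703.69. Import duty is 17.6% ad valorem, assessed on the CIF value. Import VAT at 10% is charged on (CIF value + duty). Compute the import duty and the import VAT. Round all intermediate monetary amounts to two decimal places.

Import duty = 132703.69 × 17.6% = 23355.85
VAT base = CIF + duty = 132703.69 + 23355.85 = 156059.54
Import VAT = 156059.54 × 10% = 15605.95

Import duty: USD 23355.85; import VAT: USD 15605.95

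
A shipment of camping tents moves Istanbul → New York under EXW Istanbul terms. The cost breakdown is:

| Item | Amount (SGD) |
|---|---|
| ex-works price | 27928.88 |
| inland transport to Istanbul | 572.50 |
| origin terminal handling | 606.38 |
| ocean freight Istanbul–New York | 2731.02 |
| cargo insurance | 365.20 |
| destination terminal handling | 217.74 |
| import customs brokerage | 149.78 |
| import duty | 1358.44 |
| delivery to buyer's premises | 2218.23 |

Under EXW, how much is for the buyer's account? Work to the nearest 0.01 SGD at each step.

Buyer's account: SGD 8219.29

EXW: the seller makes goods available at their premises; the buyer bears all onward costs.
Seller's account: goods 27928.88 = 27928.88
Buyer's account: inland to port 572.50 + origin terminal 606.38 + freight 2731.02 + insurance 365.20 + destination terminal 217.74 + brokerage 149.78 + duty 1358.44 + delivery 2218.23 = 8219.29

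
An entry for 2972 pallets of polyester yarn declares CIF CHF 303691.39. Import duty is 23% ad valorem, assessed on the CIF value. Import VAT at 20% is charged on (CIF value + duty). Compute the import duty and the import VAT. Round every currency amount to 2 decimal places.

Import duty: CHF 69849.02; import VAT: CHF 74708.08

Import duty = 303691.39 × 23% = 69849.02
VAT base = CIF + duty = 303691.39 + 69849.02 = 373540.41
Import VAT = 373540.41 × 20% = 74708.08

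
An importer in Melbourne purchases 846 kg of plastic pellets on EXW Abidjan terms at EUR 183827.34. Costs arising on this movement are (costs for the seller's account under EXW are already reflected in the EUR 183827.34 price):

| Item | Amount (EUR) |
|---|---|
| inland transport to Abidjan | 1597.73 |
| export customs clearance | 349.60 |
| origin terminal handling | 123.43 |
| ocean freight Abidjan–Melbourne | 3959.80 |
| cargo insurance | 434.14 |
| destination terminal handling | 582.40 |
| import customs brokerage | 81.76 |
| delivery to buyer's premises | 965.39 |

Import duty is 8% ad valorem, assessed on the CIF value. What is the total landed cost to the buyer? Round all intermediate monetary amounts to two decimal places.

Total landed cost: EUR 207144.95

EXW: the seller makes goods available at their premises; the buyer bears all onward costs.
CIF value = EXW price + inland to port + export clearance + origin terminal + freight + insurance = 183827.34 + 1597.73 + 349.60 + 123.43 + 3959.80 + 434.14 = 190292.04
Import duty = 190292.04 × 8% = 15223.36
Buyer bears: inland to port 1597.73 + export clearance 349.60 + origin terminal 123.43 + freight 3959.80 + insurance 434.14 + destination terminal 582.40 + brokerage 81.76 + delivery 965.39 + duty 15223.36 = 23317.61
Landed cost = invoice 183827.34 + 23317.61 = 207144.95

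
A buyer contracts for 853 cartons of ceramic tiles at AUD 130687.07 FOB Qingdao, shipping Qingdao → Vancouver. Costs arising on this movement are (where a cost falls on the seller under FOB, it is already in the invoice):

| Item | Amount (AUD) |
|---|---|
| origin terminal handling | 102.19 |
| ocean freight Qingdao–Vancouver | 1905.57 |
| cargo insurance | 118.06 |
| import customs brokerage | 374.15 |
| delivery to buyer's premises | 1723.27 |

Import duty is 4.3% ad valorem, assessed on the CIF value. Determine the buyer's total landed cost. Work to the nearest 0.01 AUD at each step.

FOB: the seller bears costs until goods are on board at the origin port; the buyer bears freight, insurance and all costs thereafter.
Already in the invoice (seller's account under FOB): origin terminal — exclude.
CIF value = FOB price + freight + insurance = 130687.07 + 1905.57 + 118.06 = 132710.70
Import duty = 132710.70 × 4.3% = 5706.56
Buyer bears: freight 1905.57 + insurance 118.06 + brokerage 374.15 + delivery 1723.27 + duty 5706.56 = 9827.61
Landed cost = invoice 130687.07 + 9827.61 = 140514.68

Total landed cost: AUD 140514.68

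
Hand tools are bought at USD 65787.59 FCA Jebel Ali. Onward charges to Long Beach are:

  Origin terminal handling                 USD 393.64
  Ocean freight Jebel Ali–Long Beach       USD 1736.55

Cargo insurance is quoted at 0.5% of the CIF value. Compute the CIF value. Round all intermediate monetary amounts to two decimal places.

Let C be the CIF value. C = FCA price + pre-shipment costs + freight + 0.5% × C
C − 0.5% × C = 65787.59 + 393.64 + 1736.55
0.995 × C = 67917.78
C = 67917.78 / 0.995 = 68259.08
Insurance premium = 0.5% × 68259.08 = 341.30

CIF value: USD 68259.08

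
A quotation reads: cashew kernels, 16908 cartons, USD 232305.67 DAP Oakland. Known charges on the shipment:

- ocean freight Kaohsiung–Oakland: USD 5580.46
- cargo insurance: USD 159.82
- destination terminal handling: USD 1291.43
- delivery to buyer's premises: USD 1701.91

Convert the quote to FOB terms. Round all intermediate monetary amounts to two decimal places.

FOB price: USD 223572.05

From DAP to FOB, the seller no longer bears: freight, insurance, destination terminal, delivery.
FOB price = 232305.67 − 5580.46 − 159.82 − 1291.43 − 1701.91 = 223572.05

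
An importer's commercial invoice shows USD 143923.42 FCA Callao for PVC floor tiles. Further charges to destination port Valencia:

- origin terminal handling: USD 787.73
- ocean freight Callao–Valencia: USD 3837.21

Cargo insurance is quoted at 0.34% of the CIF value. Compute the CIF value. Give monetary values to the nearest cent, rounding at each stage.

Let C be the CIF value. C = FCA price + pre-shipment costs + freight + 0.34% × C
C − 0.34% × C = 143923.42 + 787.73 + 3837.21
0.9966 × C = 148548.36
C = 148548.36 / 0.9966 = 149055.15
Insurance premium = 0.34% × 149055.15 = 506.79

CIF value: USD 149055.15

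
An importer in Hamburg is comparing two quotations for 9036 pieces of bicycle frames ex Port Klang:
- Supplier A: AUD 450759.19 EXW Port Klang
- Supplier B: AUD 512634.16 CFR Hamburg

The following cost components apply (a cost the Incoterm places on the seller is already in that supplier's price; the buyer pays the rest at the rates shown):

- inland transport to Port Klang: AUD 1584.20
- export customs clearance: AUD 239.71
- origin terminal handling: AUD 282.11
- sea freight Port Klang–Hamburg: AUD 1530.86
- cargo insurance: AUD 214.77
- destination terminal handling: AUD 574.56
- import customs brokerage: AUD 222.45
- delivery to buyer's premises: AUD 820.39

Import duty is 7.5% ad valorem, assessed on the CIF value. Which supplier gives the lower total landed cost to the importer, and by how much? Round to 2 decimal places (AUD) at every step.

Supplier A (EXW):
CIF value = EXW price + inland to port + export clearance + origin terminal + freight + insurance = 450759.19 + 1584.20 + 239.71 + 282.11 + 1530.86 + 214.77 = 454610.84
Import duty = 454610.84 × 7.5% = 34095.81
Buyer bears (A): 1584.20 + 239.71 + 282.11 + 1530.86 + 214.77 + 574.56 + 222.45 + 820.39 = 5469.05
Landed cost (A) = invoice 450759.19 + 5469.05 + duty 34095.81 = 490324.05
Supplier B (CFR):
CIF value = CFR price + insurance = 512634.16 + 214.77 = 512848.93
Import duty = 512848.93 × 7.5% = 38463.67
Buyer bears (B): 214.77 + 574.56 + 222.45 + 820.39 = 1832.17
Landed cost (B) = invoice 512634.16 + 1832.17 + duty 38463.67 = 552930.00
Difference = |490324.05 − 552930.00| = 62605.95

Supplier A is cheaper by AUD 62605.95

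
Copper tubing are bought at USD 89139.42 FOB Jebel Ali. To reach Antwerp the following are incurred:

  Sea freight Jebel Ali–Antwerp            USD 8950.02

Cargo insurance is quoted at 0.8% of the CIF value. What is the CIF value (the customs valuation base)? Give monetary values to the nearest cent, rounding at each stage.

Let C be the CIF value. C = FOB price + freight + 0.8% × C
C − 0.8% × C = 89139.42 + 8950.02
0.992 × C = 98089.44
C = 98089.44 / 0.992 = 98880.48
Insurance premium = 0.8% × 98880.48 = 791.04

CIF value: USD 98880.48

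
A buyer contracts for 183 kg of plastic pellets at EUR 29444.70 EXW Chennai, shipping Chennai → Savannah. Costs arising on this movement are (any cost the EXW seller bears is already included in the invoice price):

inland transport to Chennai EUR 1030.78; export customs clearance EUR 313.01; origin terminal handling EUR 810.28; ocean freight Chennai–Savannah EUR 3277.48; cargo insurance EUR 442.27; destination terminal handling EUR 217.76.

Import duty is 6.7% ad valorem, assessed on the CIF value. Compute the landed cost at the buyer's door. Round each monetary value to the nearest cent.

EXW: the seller makes goods available at their premises; the buyer bears all onward costs.
CIF value = EXW price + inland to port + export clearance + origin terminal + freight + insurance = 29444.70 + 1030.78 + 313.01 + 810.28 + 3277.48 + 442.27 = 35318.52
Import duty = 35318.52 × 6.7% = 2366.34
Buyer bears: inland to port 1030.78 + export clearance 313.01 + origin terminal 810.28 + freight 3277.48 + insurance 442.27 + destination terminal 217.76 + duty 2366.34 = 8457.92
Landed cost = invoice 29444.70 + 8457.92 = 37902.62

Total landed cost: EUR 37902.62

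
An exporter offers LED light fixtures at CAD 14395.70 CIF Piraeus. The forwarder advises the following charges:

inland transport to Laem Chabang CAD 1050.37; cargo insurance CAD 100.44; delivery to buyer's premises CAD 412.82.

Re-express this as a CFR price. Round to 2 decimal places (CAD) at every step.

Not relevant to the conversion: inland to port — on the seller under both CIF and CFR; already in the CIF price and stays in the CFR price. delivery — on the buyer under both terms; not part of either seller's price.
From CIF to CFR, the seller no longer bears: insurance.
CFR price = 14395.70 − 100.44 = 14295.26

CFR price: CAD 14295.26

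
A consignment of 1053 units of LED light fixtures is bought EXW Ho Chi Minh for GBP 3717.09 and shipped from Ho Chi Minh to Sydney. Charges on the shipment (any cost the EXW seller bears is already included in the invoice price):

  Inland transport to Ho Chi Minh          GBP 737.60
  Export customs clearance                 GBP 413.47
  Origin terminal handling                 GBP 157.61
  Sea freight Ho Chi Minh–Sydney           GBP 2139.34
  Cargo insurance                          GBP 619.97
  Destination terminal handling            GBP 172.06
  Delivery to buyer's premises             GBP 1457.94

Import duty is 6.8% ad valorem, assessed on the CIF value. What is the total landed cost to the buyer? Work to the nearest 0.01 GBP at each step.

Total landed cost: GBP 9944.47

EXW: the seller makes goods available at their premises; the buyer bears all onward costs.
CIF value = EXW price + inland to port + export clearance + origin terminal + freight + insurance = 3717.09 + 737.60 + 413.47 + 157.61 + 2139.34 + 619.97 = 7785.08
Import duty = 7785.08 × 6.8% = 529.39
Buyer bears: inland to port 737.60 + export clearance 413.47 + origin terminal 157.61 + freight 2139.34 + insurance 619.97 + destination terminal 172.06 + delivery 1457.94 + duty 529.39 = 6227.38
Landed cost = invoice 3717.09 + 6227.38 = 9944.47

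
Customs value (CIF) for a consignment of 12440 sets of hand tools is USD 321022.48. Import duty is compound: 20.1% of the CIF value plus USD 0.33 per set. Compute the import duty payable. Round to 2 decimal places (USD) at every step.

Ad valorem component: 321022.48 × 20.1% = 64525.52
Specific component: 12440 × 0.33 = 4105.20
Import duty = 64525.52 + 4105.20 = 68630.72

Import duty: USD 68630.72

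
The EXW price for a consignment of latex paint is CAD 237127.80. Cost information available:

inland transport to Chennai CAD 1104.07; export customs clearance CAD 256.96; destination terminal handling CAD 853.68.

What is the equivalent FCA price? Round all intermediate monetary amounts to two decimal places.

FCA price: CAD 238488.83

Not relevant to the conversion: destination terminal — on the buyer under both terms; not part of either seller's price.
From EXW to FCA, the seller additionally bears: inland to port, export clearance.
FCA price = 237127.80 + 1104.07 + 256.96 = 238488.83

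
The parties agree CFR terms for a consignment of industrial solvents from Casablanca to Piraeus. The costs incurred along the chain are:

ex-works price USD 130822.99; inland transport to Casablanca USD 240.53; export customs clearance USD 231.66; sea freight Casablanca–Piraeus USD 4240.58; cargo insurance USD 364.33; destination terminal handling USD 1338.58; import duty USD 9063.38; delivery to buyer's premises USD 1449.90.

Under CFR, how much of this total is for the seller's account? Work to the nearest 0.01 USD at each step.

Seller's account: USD 135535.76

CFR: the seller pays costs through ocean freight to the destination port, but not insurance.
Seller's account: goods 130822.99 + inland to port 240.53 + export clearance 231.66 + freight 4240.58 = 135535.76
Buyer's account: insurance 364.33 + destination terminal 1338.58 + duty 9063.38 + delivery 1449.90 = 12216.19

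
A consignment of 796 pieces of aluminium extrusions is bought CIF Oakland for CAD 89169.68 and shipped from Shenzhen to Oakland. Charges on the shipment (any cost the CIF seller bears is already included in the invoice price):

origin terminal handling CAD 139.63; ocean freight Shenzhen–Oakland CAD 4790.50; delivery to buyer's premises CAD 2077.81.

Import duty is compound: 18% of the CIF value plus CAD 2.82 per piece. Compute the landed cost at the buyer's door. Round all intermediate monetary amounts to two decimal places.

CIF: the seller pays costs through ocean freight and marine insurance to the destination port.
Already in the invoice (seller's account under CIF): origin terminal, freight — exclude.
The CIF price already equals the CIF value: 89169.68
Ad valorem component: 89169.68 × 18% = 16050.54
Specific component: 796 × 2.82 = 2244.72
Import duty = 16050.54 + 2244.72 = 18295.26
Buyer bears: delivery 2077.81 + duty 18295.26 = 20373.07
Landed cost = invoice 89169.68 + 20373.07 = 109542.75

Total landed cost: CAD 109542.75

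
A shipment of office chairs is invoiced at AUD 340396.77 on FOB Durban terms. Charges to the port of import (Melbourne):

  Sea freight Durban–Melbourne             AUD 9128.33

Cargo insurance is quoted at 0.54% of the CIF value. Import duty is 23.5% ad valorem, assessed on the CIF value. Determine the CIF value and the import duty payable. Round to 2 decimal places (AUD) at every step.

CIF value: AUD 351422.78; import duty: AUD 82584.35

Let C be the CIF value. C = FOB price + freight + 0.54% × C
C − 0.54% × C = 340396.77 + 9128.33
0.9946 × C = 349525.10
C = 349525.10 / 0.9946 = 351422.78
Insurance premium = 0.54% × 351422.78 = 1897.68
Import duty = 351422.78 × 23.5% = 82584.35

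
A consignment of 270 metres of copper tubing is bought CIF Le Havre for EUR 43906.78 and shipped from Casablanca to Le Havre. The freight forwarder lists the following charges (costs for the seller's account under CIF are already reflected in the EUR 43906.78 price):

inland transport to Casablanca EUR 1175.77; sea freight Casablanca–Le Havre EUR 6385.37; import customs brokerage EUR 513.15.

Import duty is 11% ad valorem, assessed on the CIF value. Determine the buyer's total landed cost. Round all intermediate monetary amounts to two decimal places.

CIF: the seller pays costs through ocean freight and marine insurance to the destination port.
Already in the invoice (seller's account under CIF): inland to port, freight — exclude.
The CIF price already equals the CIF value: 43906.78
Import duty = 43906.78 × 11% = 4829.75
Buyer bears: brokerage 513.15 + duty 4829.75 = 5342.90
Landed cost = invoice 43906.78 + 5342.90 = 49249.68

Total landed cost: EUR 49249.68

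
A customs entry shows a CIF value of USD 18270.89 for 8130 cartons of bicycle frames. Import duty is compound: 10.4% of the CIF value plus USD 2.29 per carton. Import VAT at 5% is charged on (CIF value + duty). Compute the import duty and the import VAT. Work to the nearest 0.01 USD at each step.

Ad valorem component: 18270.89 × 10.4% = 1900.17
Specific component: 8130 × 2.29 = 18617.70
Import duty = 1900.17 + 18617.70 = 20517.87
VAT base = CIF + duty = 18270.89 + 20517.87 = 38788.76
Import VAT = 38788.76 × 5% = 1939.44

Import duty: USD 20517.87; import VAT: USD 1939.44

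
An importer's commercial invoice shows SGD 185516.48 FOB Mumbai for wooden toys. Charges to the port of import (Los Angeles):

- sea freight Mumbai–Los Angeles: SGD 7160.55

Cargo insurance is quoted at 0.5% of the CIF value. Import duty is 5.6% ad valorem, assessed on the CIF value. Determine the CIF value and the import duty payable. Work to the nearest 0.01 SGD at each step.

Let C be the CIF value. C = FOB price + freight + 0.5% × C
C − 0.5% × C = 185516.48 + 7160.55
0.995 × C = 192677.03
C = 192677.03 / 0.995 = 193645.26
Insurance premium = 0.5% × 193645.26 = 968.23
Import duty = 193645.26 × 5.6% = 10844.13

CIF value: SGD 193645.26; import duty: SGD 10844.13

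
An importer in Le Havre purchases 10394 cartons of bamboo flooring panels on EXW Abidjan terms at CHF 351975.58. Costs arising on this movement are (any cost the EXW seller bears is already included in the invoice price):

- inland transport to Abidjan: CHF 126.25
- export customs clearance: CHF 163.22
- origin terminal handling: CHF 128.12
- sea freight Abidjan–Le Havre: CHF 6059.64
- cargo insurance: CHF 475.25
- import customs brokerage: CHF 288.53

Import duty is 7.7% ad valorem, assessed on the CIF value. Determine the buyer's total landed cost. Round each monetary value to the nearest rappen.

Total landed cost: CHF 386854.05

EXW: the seller makes goods available at their premises; the buyer bears all onward costs.
CIF value = EXW price + inland to port + export clearance + origin terminal + freight + insurance = 351975.58 + 126.25 + 163.22 + 128.12 + 6059.64 + 475.25 = 358928.06
Import duty = 358928.06 × 7.7% = 27637.46
Buyer bears: inland to port 126.25 + export clearance 163.22 + origin terminal 128.12 + freight 6059.64 + insurance 475.25 + brokerage 288.53 + duty 27637.46 = 34878.47
Landed cost = invoice 351975.58 + 34878.47 = 386854.05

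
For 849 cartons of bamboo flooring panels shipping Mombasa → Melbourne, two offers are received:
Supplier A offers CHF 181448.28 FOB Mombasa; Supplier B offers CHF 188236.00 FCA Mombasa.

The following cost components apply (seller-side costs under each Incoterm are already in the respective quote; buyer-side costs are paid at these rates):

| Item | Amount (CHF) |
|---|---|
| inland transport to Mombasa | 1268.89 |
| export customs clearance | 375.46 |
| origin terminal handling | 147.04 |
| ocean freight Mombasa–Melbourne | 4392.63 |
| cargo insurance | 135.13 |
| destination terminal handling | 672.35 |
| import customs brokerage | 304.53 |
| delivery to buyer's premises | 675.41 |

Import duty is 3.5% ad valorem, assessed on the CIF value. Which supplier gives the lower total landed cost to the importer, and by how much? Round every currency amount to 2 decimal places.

Supplier A (FOB):
CIF value = FOB price + freight + insurance = 181448.28 + 4392.63 + 135.13 = 185976.04
Import duty = 185976.04 × 3.5% = 6509.16
Buyer bears (A): 4392.63 + 135.13 + 672.35 + 304.53 + 675.41 = 6180.05
Landed cost (A) = invoice 181448.28 + 6180.05 + duty 6509.16 = 194137.49
Supplier B (FCA):
CIF value = FCA price + origin terminal + freight + insurance = 188236.00 + 147.04 + 4392.63 + 135.13 = 192910.80
Import duty = 192910.80 × 3.5% = 6751.88
Buyer bears (B): 147.04 + 4392.63 + 135.13 + 672.35 + 304.53 + 675.41 = 6327.09
Landed cost (B) = invoice 188236.00 + 6327.09 + duty 6751.88 = 201314.97
Difference = |194137.49 − 201314.97| = 7177.48

Supplier A is cheaper by CHF 7177.48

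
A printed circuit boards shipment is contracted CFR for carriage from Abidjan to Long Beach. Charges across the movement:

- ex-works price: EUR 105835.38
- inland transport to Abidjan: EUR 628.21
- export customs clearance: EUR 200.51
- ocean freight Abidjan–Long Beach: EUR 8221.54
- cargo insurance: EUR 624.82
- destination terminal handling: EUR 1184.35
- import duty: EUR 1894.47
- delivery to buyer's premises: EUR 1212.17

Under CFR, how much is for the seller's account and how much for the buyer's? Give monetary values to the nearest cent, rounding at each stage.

Seller: EUR 114885.64; buyer: EUR 4915.81

CFR: the seller pays costs through ocean freight to the destination port, but not insurance.
Seller's account: goods 105835.38 + inland to port 628.21 + export clearance 200.51 + freight 8221.54 = 114885.64
Buyer's account: insurance 624.82 + destination terminal 1184.35 + duty 1894.47 + delivery 1212.17 = 4915.81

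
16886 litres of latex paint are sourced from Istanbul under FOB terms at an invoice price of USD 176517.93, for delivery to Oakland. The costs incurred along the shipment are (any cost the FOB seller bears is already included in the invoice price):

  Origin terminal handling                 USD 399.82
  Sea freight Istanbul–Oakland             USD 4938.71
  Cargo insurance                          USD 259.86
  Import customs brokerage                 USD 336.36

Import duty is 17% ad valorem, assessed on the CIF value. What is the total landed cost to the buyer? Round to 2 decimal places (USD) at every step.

Total landed cost: USD 212944.67

FOB: the seller bears costs until goods are on board at the origin port; the buyer bears freight, insurance and all costs thereafter.
Already in the invoice (seller's account under FOB): origin terminal — exclude.
CIF value = FOB price + freight + insurance = 176517.93 + 4938.71 + 259.86 = 181716.50
Import duty = 181716.50 × 17% = 30891.81
Buyer bears: freight 4938.71 + insurance 259.86 + brokerage 336.36 + duty 30891.81 = 36426.74
Landed cost = invoice 176517.93 + 36426.74 = 212944.67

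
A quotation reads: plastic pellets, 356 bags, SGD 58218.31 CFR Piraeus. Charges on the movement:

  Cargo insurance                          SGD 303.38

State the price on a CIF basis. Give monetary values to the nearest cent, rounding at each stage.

CIF price: SGD 58521.69

From CFR to CIF, the seller additionally bears: insurance.
CIF price = 58218.31 + 303.38 = 58521.69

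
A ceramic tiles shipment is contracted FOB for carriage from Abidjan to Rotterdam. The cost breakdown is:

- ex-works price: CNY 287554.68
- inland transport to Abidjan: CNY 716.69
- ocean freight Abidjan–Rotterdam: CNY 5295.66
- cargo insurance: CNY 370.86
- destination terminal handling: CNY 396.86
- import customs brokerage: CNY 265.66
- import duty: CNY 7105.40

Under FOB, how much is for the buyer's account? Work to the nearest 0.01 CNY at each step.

FOB: the seller bears costs until goods are on board at the origin port; the buyer bears freight, insurance and all costs thereafter.
Seller's account: goods 287554.68 + inland to port 716.69 = 288271.37
Buyer's account: freight 5295.66 + insurance 370.86 + destination terminal 396.86 + brokerage 265.66 + duty 7105.40 = 13434.44

Buyer's account: CNY 13434.44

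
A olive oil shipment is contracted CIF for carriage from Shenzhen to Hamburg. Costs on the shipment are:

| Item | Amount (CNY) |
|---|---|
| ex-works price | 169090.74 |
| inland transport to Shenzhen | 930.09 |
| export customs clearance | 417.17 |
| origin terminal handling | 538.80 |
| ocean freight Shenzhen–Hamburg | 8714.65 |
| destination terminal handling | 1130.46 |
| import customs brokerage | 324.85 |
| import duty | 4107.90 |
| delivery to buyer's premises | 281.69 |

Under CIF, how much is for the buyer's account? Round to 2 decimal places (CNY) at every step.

CIF: the seller pays costs through ocean freight and marine insurance to the destination port.
Seller's account: goods 169090.74 + inland to port 930.09 + export clearance 417.17 + origin terminal 538.80 + freight 8714.65 = 179691.45
Buyer's account: destination terminal 1130.46 + brokerage 324.85 + duty 4107.90 + delivery 281.69 = 5844.90

Buyer's account: CNY 5844.90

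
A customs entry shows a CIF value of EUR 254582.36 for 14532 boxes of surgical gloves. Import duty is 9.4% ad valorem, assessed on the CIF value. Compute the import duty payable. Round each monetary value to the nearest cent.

Import duty = 254582.36 × 9.4% = 23930.74

Import duty: EUR 23930.74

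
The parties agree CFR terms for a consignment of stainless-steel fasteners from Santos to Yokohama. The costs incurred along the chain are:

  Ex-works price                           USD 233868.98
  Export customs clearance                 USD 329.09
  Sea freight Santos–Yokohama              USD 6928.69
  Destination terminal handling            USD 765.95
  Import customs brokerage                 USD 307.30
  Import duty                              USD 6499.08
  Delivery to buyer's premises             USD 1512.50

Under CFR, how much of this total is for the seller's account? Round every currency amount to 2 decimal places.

Seller's account: USD 241126.76

CFR: the seller pays costs through ocean freight to the destination port, but not insurance.
Seller's account: goods 233868.98 + export clearance 329.09 + freight 6928.69 = 241126.76
Buyer's account: destination terminal 765.95 + brokerage 307.30 + duty 6499.08 + delivery 1512.50 = 9084.83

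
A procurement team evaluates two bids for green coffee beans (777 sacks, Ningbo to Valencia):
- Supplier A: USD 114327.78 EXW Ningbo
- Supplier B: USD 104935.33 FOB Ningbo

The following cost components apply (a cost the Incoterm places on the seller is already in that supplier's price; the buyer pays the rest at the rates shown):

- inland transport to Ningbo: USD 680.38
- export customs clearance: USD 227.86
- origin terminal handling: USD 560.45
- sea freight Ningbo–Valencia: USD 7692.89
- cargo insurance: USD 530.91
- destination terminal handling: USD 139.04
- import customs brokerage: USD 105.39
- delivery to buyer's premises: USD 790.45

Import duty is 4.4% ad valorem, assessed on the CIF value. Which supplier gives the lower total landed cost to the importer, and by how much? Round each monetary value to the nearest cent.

Supplier A (EXW):
CIF value = EXW price + inland to port + export clearance + origin terminal + freight + insurance = 114327.78 + 680.38 + 227.86 + 560.45 + 7692.89 + 530.91 = 124020.27
Import duty = 124020.27 × 4.4% = 5456.89
Buyer bears (A): 680.38 + 227.86 + 560.45 + 7692.89 + 530.91 + 139.04 + 105.39 + 790.45 = 10727.37
Landed cost (A) = invoice 114327.78 + 10727.37 + duty 5456.89 = 130512.04
Supplier B (FOB):
CIF value = FOB price + freight + insurance = 104935.33 + 7692.89 + 530.91 = 113159.13
Import duty = 113159.13 × 4.4% = 4979.00
Buyer bears (B): 7692.89 + 530.91 + 139.04 + 105.39 + 790.45 = 9258.68
Landed cost (B) = invoice 104935.33 + 9258.68 + duty 4979.00 = 119173.01
Difference = |130512.04 − 119173.01| = 11339.03

Supplier B is cheaper by USD 11339.03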